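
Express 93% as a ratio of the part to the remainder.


93% means 93 parts out of 100; remainder = 7
Part : remainder = 93:7
GCD = 1
= 93:7

93:7


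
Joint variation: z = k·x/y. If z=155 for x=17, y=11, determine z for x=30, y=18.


z = k·x/y
Solve for k using the known point: k = z·y/x = 155×11/17 = 1705/17 ≈ 100.2941
Now evaluate at x=30, y=18:
z = k × 30 / 18 = (1705 × 30) / (17 × 18) = 51150/306
≈ 167.1569

167.1569


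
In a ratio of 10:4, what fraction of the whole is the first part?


Total parts = 10 + 4 = 14
First part: 10/14 = 5/7
= 5/7

5/7


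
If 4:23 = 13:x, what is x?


Cross multiply: 4 × x = 23 × 13
4x = 299
x = 299 / 4
= 74.75

74.75


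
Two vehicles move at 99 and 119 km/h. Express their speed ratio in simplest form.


Ratio = 99:119
GCD = 1
Simplified = 99:119
Time ratio (same distance) = 119:99
Speed ratio = 99:119

99:119


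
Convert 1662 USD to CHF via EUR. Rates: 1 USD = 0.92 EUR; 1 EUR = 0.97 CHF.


Step 1: 1662 USD × 0.92 = 1529.04 EUR
Step 2: 1529.04 EUR × 0.97 = 1483.17 CHF
Implied rate USD→CHF = 0.92 × 0.97 = 0.8924
= 1483.17 CHF

1483.17 CHF


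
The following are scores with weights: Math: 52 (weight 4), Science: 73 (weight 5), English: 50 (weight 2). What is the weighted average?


Numerator = 52×4 + 73×5 + 50×2
= 208 + 365 + 100
= 673
Total weight = 11
Weighted avg = 673/11
= 61.18

61.18


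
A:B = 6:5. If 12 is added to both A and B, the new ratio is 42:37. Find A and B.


Let A = 6k, B = 5k.
(6k + 12) / (5k + 12) = 42/37
Cross-multiply: 37(6k + 12) = 42(5k + 12)
222k + 444 = 210k + 504
222k - 210k = 504 - 444
12k = 60
k = 60/12 = 5
A = 6×5 = 30, B = 5×5 = 25
= A = 30, B = 25

A = 30, B = 25


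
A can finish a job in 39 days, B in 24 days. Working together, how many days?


Rate of A = 1/39 per day
Rate of B = 1/24 per day
Combined rate = 1/39 + 1/24 = 63/936 ≈ 0.0673 per day
Days = 1 / combined rate = 936/63
≈ 14.86 days

14.86 days


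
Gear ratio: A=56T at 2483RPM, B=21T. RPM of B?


Gear ratio = 56:21 = 8:3
RPM_B = RPM_A × (teeth_A / teeth_B)
= 2483 × (56/21)
= 6621.3 RPM

6621.3 RPM


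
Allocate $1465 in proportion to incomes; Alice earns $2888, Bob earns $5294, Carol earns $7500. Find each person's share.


Total income = 2888 + 5294 + 7500 = $15682
Alice: $1465 × 2888/15682 = $269.79
Bob: $1465 × 5294/15682 = $494.56
Carol: $1465 × 7500/15682 = $700.64
= Alice: $269.79, Bob: $494.56, Carol: $700.64

Alice: $269.79, Bob: $494.56, Carol: $700.64


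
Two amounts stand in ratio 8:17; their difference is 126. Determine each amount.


Let A = 8k, B = 17k.
17k - 8k = 126
9k = 126 → k = 126/9 = 14
A = 8×14 = 112, B = 17×14 = 238
= A = 112, B = 238

A = 112, B = 238


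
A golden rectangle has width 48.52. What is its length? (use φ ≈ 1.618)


φ = (1 + √5) / 2 ≈ 1.618
Length = width × φ = 48.52 × 1.618 = 78.50536
≈ 78.51

78.51


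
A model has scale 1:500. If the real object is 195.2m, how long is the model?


Model size = real / scale
= 195.2 / 500
= 0.3904 m

0.3904 m


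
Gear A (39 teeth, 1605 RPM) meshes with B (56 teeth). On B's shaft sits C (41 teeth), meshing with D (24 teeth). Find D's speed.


Stage 1: RPM_B = RPM_A × t_A/t_B = 1605 × 39/56 = 62595/56 ≈ 1117.77
B and C share a shaft → RPM_C = RPM_B
Stage 2: RPM_D = RPM_C × t_C/t_D = RPM_A × (t_A×t_C)/(t_B×t_D)
Overall ratio = (39×41)/(56×24) = 1599/1344
RPM_D = 1605 × 1599/1344 = 2566395/1344
≈ 1909.52 RPM

1909.52 RPM


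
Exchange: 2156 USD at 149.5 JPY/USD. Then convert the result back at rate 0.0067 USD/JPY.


Amount × rate = 2156 × 149.5 = 322322.00 JPY
Round-trip: 322322.00 × 0.0067 = 2159.56 USD
= 322322.00 JPY, then 2159.56 USD

322322.00 JPY, then 2159.56 USD


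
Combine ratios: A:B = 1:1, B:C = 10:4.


Match B: multiply A:B by 10 → 10:10
Multiply B:C by 1 → 10:4
Combined: 10:10:4
GCD = 2
= 5:5:2

5:5:2


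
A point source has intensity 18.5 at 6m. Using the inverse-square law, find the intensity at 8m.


I₁d₁² = I₂d₂²
I₂ = I₁ × (d₁/d₂)²
= 18.5 × (6/8)²
= 18.5 × 36/64
= 666/64
≈ 10.4063

10.4063


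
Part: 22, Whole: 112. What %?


Percentage = (part / whole) × 100
= (22 / 112) × 100
≈ 19.64%

19.64%


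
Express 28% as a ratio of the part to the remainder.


28% means 28 parts out of 100; remainder = 72
Part : remainder = 28:72
GCD = 4
= 7:18

7:18


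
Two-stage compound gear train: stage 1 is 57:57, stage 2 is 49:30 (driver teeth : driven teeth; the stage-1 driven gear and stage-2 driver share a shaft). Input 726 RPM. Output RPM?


Stage 1: RPM_B = RPM_A × t_A/t_B = 726 × 57/57 = 41382/57 = 726.00
B and C share a shaft → RPM_C = RPM_B
Stage 2: RPM_D = RPM_C × t_C/t_D = RPM_A × (t_A×t_C)/(t_B×t_D)
Overall ratio = (57×49)/(57×30) = 2793/1710
RPM_D = 726 × 2793/1710 = 2027718/1710
= 1185.80 RPM

1185.80 RPM


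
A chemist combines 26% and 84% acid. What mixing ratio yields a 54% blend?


Let x parts of 26% mix with y parts of 84%.
26x + 84y = 54(x + y)
26x + 84y = 54x + 54y
x(26 - 54) = y(54 - 84)
x/y = (84 - 54)/(54 - 26) = 30/28
Simplify: 15:14
= 15:14

15:14


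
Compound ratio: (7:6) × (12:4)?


Compound ratio = (7×12) : (6×4)
= 84:24
GCD = 12
= 7:2

7:2


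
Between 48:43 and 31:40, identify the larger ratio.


48/43 = 1.1163
31/40 = 0.7750
1.1163 > 0.7750, so 48:43 is greater
= 48:43

48:43


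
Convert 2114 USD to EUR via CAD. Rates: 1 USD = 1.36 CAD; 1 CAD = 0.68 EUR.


Step 1: 2114 USD × 1.36 = 2875.04 CAD
Step 2: 2875.04 CAD × 0.68 = 1955.03 EUR
Implied rate USD→EUR = 1.36 × 0.68 = 0.9248
= 1955.03 EUR

1955.03 EUR


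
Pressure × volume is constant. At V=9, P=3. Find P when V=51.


Inverse proportion: x × y = constant
k = 9 × 3 = 27
y₂ = k / 51 = 27 / 51
= 0.53

0.53


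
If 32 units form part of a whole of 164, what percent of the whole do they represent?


Percentage = (part / whole) × 100
= (32 / 164) × 100
≈ 19.51%

19.51%


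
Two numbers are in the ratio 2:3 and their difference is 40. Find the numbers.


Let A = 2k, B = 3k.
3k - 2k = 40
1k = 40 → k = 40/1 = 40
A = 2×40 = 80, B = 3×40 = 120
= A = 80, B = 120

A = 80, B = 120


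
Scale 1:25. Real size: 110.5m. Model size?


Model size = real / scale
= 110.5 / 25
= 4.4200 m

4.4200 m


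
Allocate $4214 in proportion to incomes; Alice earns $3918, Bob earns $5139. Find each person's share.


Total income = 3918 + 5139 = $9057
Alice: $4214 × 3918/9057 = $1822.95
Bob: $4214 × 5139/9057 = $2391.05
= Alice: $1822.95, Bob: $2391.05

Alice: $1822.95, Bob: $2391.05


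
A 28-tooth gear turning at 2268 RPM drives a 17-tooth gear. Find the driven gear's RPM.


Gear ratio = 28:17 = 28:17
RPM_B = RPM_A × (teeth_A / teeth_B)
= 2268 × (28/17)
= 3735.5 RPM

3735.5 RPM


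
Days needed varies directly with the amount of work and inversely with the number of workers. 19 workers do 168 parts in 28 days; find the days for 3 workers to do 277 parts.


Days ∝ work / workers, so d₂ = d₁ × (m₁/m₂) × (w₂/w₁)
Workers factor (inverse): 19/3 ≈ 6.3333
Work factor (direct): 277/168 ≈ 1.6488
d₂ = 28 × 19/3 × 277/168 = (28 × 19 × 277) / (3 × 168) = 147364/504
≈ 292.39 days

292.39 days


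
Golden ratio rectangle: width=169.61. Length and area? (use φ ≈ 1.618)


φ = (1 + √5) / 2 ≈ 1.618
Length = width × φ = 169.61 × 1.618 = 274.42898
≈ 274.43
Area = width × length = 169.61 × 274.42898 = 46545.8992978 ≈ 46545.90
= Length: 274.43, Area: 46545.90

Length: 274.43, Area: 46545.90


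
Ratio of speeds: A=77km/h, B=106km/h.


Ratio = 77:106
GCD = 1
Simplified = 77:106
Time ratio (same distance) = 106:77
Speed ratio = 77:106

77:106


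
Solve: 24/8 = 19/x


Cross multiply: 24 × x = 8 × 19
24x = 152
x = 152 / 24
= 6.33

6.33


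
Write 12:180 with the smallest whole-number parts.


GCD(12, 180) = 12
12/12 : 180/12
= 1:15

1:15


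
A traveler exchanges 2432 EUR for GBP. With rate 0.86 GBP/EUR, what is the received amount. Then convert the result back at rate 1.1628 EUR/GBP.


Amount × rate = 2432 × 0.86 = 2091.52 GBP
Round-trip: 2091.52 × 1.1628 = 2432.02 EUR
= 2091.52 GBP, then 2432.02 EUR

2091.52 GBP, then 2432.02 EUR


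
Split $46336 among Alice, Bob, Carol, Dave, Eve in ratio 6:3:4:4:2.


Total parts = 6 + 3 + 4 + 4 + 2 = 19
Alice: 46336 × 6/19 = 14632.42
Bob: 46336 × 3/19 = 7316.21
Carol: 46336 × 4/19 = 9754.95
Dave: 46336 × 4/19 = 9754.95
Eve: 46336 × 2/19 = 4877.47
= Alice: $14632.42, Bob: $7316.21, Carol: $9754.95, Dave: $9754.95, Eve: $4877.47

Alice: $14632.42, Bob: $7316.21, Carol: $9754.95, Dave: $9754.95, Eve: $4877.47


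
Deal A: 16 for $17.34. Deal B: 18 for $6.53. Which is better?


Deal A: $17.34/16 = $1.0838/unit
Deal B: $6.53/18 = $0.3628/unit
B is cheaper per unit
= Deal B

Deal B


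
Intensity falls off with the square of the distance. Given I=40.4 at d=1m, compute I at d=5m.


I₁d₁² = I₂d₂²
I₂ = I₁ × (d₁/d₂)²
= 40.4 × (1/5)²
= 40.4 × 1/25
= 40.4/25
= 1.6160

1.6160


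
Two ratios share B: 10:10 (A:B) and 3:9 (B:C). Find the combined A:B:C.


Match B: multiply A:B by 3 → 30:30
Multiply B:C by 10 → 30:90
Combined: 30:30:90
GCD = 30
= 1:1:3

1:1:3


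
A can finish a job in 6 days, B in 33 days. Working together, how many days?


Rate of A = 1/6 per day
Rate of B = 1/33 per day
Combined rate = 1/6 + 1/33 = 39/198 ≈ 0.1970 per day
Days = 1 / combined rate = 198/39
≈ 5.08 days

5.08 days


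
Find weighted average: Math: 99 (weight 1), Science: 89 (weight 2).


Numerator = 99×1 + 89×2
= 99 + 178
= 277
Total weight = 3
Weighted avg = 277/3
= 92.33

92.33


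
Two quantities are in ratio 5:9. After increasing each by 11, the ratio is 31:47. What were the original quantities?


Let A = 5k, B = 9k.
(5k + 11) / (9k + 11) = 31/47
Cross-multiply: 47(5k + 11) = 31(9k + 11)
235k + 517 = 279k + 341
235k - 279k = 341 - 517
-44k = -176
k = -176/-44 = 4
A = 5×4 = 20, B = 9×4 = 36
= A = 20, B = 36

A = 20, B = 36


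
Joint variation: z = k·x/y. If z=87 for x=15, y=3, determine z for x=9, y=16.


z = k·x/y
Solve for k using the known point: k = z·y/x = 87×3/15 = 261/15 = 17.4000
Now evaluate at x=9, y=16:
z = k × 9 / 16 = (261 × 9) / (15 × 16) = 2349/240
= 9.7875

9.7875


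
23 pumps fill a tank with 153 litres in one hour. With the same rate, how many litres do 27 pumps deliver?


Direct proportion: y/x = constant
k = 153/23 ≈ 6.6522
y₂ = k × 27 = 153 × 27 / 23 = 4131/23
≈ 179.61

179.61


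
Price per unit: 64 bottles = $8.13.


Unit rate = total / quantity
= 8.13 / 64
= $0.13 per unit

$0.13 per unit


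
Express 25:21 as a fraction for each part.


Total parts = 25 + 21 = 46
First part: 25/46 = 25/46
Second part: 21/46 = 21/46
= 25/46 and 21/46

25/46 and 21/46


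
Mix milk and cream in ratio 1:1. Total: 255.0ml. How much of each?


Total parts = 1 + 1 = 2
milk: 255.0 × 1/2 = 127.5ml
cream: 255.0 × 1/2 = 127.5ml
= 127.5ml and 127.5ml

127.5ml and 127.5ml


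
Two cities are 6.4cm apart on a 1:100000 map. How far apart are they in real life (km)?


Real distance = map distance × scale
= 6.4cm × 100000
= 640000 cm = 6400.0 m
= 6.400 km

6.400 km


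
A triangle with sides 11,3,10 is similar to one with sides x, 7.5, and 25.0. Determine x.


Scale factor = 7.5/3 = 2.5
Missing side = 11 × 2.5
= 27.5

27.5


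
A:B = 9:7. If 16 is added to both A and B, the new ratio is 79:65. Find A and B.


Let A = 9k, B = 7k.
(9k + 16) / (7k + 16) = 79/65
Cross-multiply: 65(9k + 16) = 79(7k + 16)
585k + 1040 = 553k + 1264
585k - 553k = 1264 - 1040
32k = 224
k = 224/32 = 7
A = 9×7 = 63, B = 7×7 = 49
= A = 63, B = 49

A = 63, B = 49


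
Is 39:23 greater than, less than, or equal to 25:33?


39/23 = 1.6957
25/33 = 0.7576
1.6957 > 0.7576, so 39:23 is greater
= greater than

greater than


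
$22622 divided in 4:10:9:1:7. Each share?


Total parts = 4 + 10 + 9 + 1 + 7 = 31
Part 1: 22622 × 4/31 = 2918.97
Part 2: 22622 × 10/31 = 7297.42
Part 3: 22622 × 9/31 = 6567.68
Part 4: 22622 × 1/31 = 729.74
Part 5: 22622 × 7/31 = 5108.19
= Part 1: $2918.97, Part 2: $7297.42, Part 3: $6567.68, Part 4: $729.74, Part 5: $5108.19

Part 1: $2918.97, Part 2: $7297.42, Part 3: $6567.68, Part 4: $729.74, Part 5: $5108.19


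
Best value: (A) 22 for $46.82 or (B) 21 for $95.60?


Deal A: $46.82/22 = $2.1282/unit
Deal B: $95.60/21 = $4.5524/unit
A is cheaper per unit
= Deal A

Deal A


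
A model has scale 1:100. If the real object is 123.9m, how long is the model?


Model size = real / scale
= 123.9 / 100
= 1.2390 m

1.2390 m


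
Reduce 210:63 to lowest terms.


GCD(210, 63) = 21
210/21 : 63/21
= 10:3

10:3


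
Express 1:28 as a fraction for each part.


Total parts = 1 + 28 = 29
First part: 1/29 = 1/29
Second part: 28/29 = 28/29
= 1/29 and 28/29

1/29 and 28/29


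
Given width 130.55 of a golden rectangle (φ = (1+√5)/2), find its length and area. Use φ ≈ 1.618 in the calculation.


φ = (1 + √5) / 2 ≈ 1.618
Length = width × φ = 130.55 × 1.618 = 211.2299
≈ 211.23
Area = width × length = 130.55 × 211.2299 = 27576.063445 ≈ 27576.06
= Length: 211.23, Area: 27576.06

Length: 211.23, Area: 27576.06


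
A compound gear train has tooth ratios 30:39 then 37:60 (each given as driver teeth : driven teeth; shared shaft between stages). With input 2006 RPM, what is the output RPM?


Stage 1: RPM_B = RPM_A × t_A/t_B = 2006 × 30/39 = 60180/39 ≈ 1543.08
B and C share a shaft → RPM_C = RPM_B
Stage 2: RPM_D = RPM_C × t_C/t_D = RPM_A × (t_A×t_C)/(t_B×t_D)
Overall ratio = (30×37)/(39×60) = 1110/2340
RPM_D = 2006 × 1110/2340 = 2226660/2340
≈ 951.56 RPM

951.56 RPM


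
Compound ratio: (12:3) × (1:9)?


Compound ratio = (12×1) : (3×9)
= 12:27
GCD = 3
= 4:9

4:9


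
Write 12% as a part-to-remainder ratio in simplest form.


12% means 12 parts out of 100; remainder = 88
Part : remainder = 12:88
GCD = 4
= 3:22

3:22


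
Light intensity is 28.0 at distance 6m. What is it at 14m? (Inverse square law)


I₁d₁² = I₂d₂²
I₂ = I₁ × (d₁/d₂)²
= 28.0 × (6/14)²
= 28.0 × 36/196
= 1008/196
≈ 5.1429

5.1429


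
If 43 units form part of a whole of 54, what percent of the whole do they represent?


Percentage = (part / whole) × 100
= (43 / 54) × 100
≈ 79.63%

79.63%


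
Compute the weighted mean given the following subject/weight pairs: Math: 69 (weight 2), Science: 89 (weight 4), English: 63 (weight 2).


Numerator = 69×2 + 89×4 + 63×2
= 138 + 356 + 126
= 620
Total weight = 8
Weighted avg = 620/8
= 77.50

77.50


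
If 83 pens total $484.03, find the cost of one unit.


Unit rate = total / quantity
= 484.03 / 83
= $5.83 per unit

$5.83 per unit


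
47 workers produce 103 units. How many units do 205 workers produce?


Direct proportion: y/x = constant
k = 103/47 ≈ 2.1915
y₂ = k × 205 = 103 × 205 / 47 = 21115/47
≈ 449.26

449.26


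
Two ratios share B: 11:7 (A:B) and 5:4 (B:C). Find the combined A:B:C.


Match B: multiply A:B by 5 → 55:35
Multiply B:C by 7 → 35:28
Combined: 55:35:28
GCD = 1
= 55:35:28

55:35:28


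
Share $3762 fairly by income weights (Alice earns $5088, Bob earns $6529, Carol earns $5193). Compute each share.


Total income = 5088 + 6529 + 5193 = $16810
Alice: $3762 × 5088/16810 = $1138.67
Bob: $3762 × 6529/16810 = $1461.16
Carol: $3762 × 5193/16810 = $1162.17
= Alice: $1138.67, Bob: $1461.16, Carol: $1162.17

Alice: $1138.67, Bob: $1461.16, Carol: $1162.17


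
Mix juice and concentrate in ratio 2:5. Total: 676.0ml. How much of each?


Total parts = 2 + 5 = 7
juice: 676.0 × 2/7 = 193.1ml
concentrate: 676.0 × 5/7 = 482.9ml
= 193.1ml and 482.9ml

193.1ml and 482.9ml


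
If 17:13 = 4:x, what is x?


Cross multiply: 17 × x = 13 × 4
17x = 52
x = 52 / 17
= 3.06

3.06


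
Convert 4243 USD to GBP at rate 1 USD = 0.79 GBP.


Amount × rate = 4243 × 0.79
= 3351.97 GBP

3351.97 GBP


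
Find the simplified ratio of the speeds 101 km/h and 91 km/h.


Ratio = 101:91
GCD = 1
Simplified = 101:91
Time ratio (same distance) = 91:101
Speed ratio = 101:91

101:91


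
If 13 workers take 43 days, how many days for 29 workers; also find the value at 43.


Inverse proportion: x × y = constant
k = 13 × 43 = 559
At x=29: k/29 = 19.28
At x=43: k/43 = 13.00
= 19.28 and 13.00

19.28 and 13.00


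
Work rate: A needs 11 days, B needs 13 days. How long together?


Rate of A = 1/11 per day
Rate of B = 1/13 per day
Combined rate = 1/11 + 1/13 = 24/143 ≈ 0.1678 per day
Days = 1 / combined rate = 143/24
≈ 5.96 days

5.96 days


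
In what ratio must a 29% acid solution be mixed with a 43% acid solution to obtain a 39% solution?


Let x parts of 29% mix with y parts of 43%.
29x + 43y = 39(x + y)
29x + 43y = 39x + 39y
x(29 - 39) = y(39 - 43)
x/y = (43 - 39)/(39 - 29) = 4/10
Simplify: 2:5
= 2:5

2:5


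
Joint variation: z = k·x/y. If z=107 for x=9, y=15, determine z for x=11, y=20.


z = k·x/y
Solve for k using the known point: k = z·y/x = 107×15/9 = 1605/9 ≈ 178.3333
Now evaluate at x=11, y=20:
z = k × 11 / 20 = (1605 × 11) / (9 × 20) = 17655/180
≈ 98.0833

98.0833


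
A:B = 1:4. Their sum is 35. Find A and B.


Let A = 1k, B = 4k.
1k + 4k = 35
5k = 35 → k = 35/5 = 7
A = 1×7 = 7, B = 4×7 = 28
= A = 7, B = 28

A = 7, B = 28


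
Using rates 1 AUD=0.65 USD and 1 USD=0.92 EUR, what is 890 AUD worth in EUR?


Step 1: 890 AUD × 0.65 = 578.50 USD
Step 2: 578.50 USD × 0.92 = 532.22 EUR
Implied rate AUD→EUR = 0.65 × 0.92 = 0.5980
= 532.22 EUR

532.22 EUR


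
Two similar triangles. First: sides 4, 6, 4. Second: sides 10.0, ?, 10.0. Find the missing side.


Scale factor = 10.0/4 = 2.5
Missing side = 6 × 2.5
= 15.0

15.0


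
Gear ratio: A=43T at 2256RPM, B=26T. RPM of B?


Gear ratio = 43:26 = 43:26
RPM_B = RPM_A × (teeth_A / teeth_B)
= 2256 × (43/26)
= 3731.1 RPM

3731.1 RPM


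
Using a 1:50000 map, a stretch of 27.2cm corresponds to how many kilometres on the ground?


Real distance = map distance × scale
= 27.2cm × 50000
= 1360000 cm = 13600.0 m
= 13.600 km

13.600 km


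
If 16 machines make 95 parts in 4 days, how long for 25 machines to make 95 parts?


Days ∝ work / workers, so d₂ = d₁ × (m₁/m₂) × (w₂/w₁)
Workers factor (inverse): 16/25 = 0.6400
Work factor (direct): 95/95 = 1.0000
d₂ = 4 × 16/25 × 95/95 = (4 × 16 × 95) / (25 × 95) = 6080/2375
= 2.56 days

2.56 days


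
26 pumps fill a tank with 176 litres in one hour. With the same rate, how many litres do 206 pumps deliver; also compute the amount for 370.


Direct proportion: y/x = constant
k = 176/26 ≈ 6.7692
y at x=206: k × 206 = 176 × 206 / 26 = 36256/26 ≈ 1394.46
y at x=370: k × 370 = 176 × 370 / 26 = 65120/26 ≈ 2504.62
= 1394.46 and 2504.62

1394.46 and 2504.62


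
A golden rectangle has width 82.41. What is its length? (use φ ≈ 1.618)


φ = (1 + √5) / 2 ≈ 1.618
Length = width × φ = 82.41 × 1.618 = 133.33938
≈ 133.34

133.34


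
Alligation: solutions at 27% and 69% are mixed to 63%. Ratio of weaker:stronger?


Let x parts of 27% mix with y parts of 69%.
27x + 69y = 63(x + y)
27x + 69y = 63x + 63y
x(27 - 63) = y(63 - 69)
x/y = (69 - 63)/(63 - 27) = 6/36
Simplify: 1:6
= 1:6

1:6


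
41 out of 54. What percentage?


Percentage = (part / whole) × 100
= (41 / 54) × 100
≈ 75.93%

75.93%


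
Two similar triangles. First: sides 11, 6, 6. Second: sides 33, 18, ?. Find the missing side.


Scale factor = 33/11 = 3
Missing side = 6 × 3
= 18.0

18.0


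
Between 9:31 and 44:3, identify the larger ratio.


9/31 = 0.2903
44/3 = 14.6667
0.2903 < 14.6667, so 9:31 is less
= 44:3

44:3


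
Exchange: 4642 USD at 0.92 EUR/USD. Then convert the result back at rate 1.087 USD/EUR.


Amount × rate = 4642 × 0.92 = 4270.64 EUR
Round-trip: 4270.64 × 1.087 = 4642.19 USD
= 4270.64 EUR, then 4642.19 USD

4270.64 EUR, then 4642.19 USD


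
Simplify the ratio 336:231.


GCD(336, 231) = 21
336/21 : 231/21
= 16:11

16:11


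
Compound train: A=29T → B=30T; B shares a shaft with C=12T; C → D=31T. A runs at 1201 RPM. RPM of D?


Stage 1: RPM_B = RPM_A × t_A/t_B = 1201 × 29/30 = 34829/30 ≈ 1160.97
B and C share a shaft → RPM_C = RPM_B
Stage 2: RPM_D = RPM_C × t_C/t_D = RPM_A × (t_A×t_C)/(t_B×t_D)
Overall ratio = (29×12)/(30×31) = 348/930
RPM_D = 1201 × 348/930 = 417948/930
≈ 449.41 RPM

449.41 RPM


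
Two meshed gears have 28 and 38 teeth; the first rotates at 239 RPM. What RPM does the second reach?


Gear ratio = 28:38 = 14:19
RPM_B = RPM_A × (teeth_A / teeth_B)
= 239 × (28/38)
= 176.1 RPM

176.1 RPM


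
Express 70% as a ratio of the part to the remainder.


70% means 70 parts out of 100; remainder = 30
Part : remainder = 70:30
GCD = 10
= 7:3

7:3


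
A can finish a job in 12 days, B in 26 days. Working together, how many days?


Rate of A = 1/12 per day
Rate of B = 1/26 per day
Combined rate = 1/12 + 1/26 = 38/312 ≈ 0.1218 per day
Days = 1 / combined rate = 312/38
≈ 8.21 days

8.21 days


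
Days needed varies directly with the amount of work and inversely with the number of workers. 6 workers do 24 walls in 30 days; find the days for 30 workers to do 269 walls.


Days ∝ work / workers, so d₂ = d₁ × (m₁/m₂) × (w₂/w₁)
Workers factor (inverse): 6/30 = 0.2000
Work factor (direct): 269/24 ≈ 11.2083
d₂ = 30 × 6/30 × 269/24 = (30 × 6 × 269) / (30 × 24) = 48420/720
= 67.25 days

67.25 days


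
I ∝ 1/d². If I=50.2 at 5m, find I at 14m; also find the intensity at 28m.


I₁d₁² = I₂d₂²
I at 14m = 50.2 × (5/14)² = 50.2 × 25/196 = 1255/196 ≈ 6.4031
I at 28m = 50.2 × (5/28)² = 50.2 × 25/784 = 1255/784 ≈ 1.6008
= 6.4031 and 1.6008

6.4031 and 1.6008


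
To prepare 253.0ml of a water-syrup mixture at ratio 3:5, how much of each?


Total parts = 3 + 5 = 8
water: 253.0 × 3/8 = 94.9ml
syrup: 253.0 × 5/8 = 158.1ml
= 94.9ml and 158.1ml

94.9ml and 158.1ml


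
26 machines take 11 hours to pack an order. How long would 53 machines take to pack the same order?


Inverse proportion: x × y = constant
k = 26 × 11 = 286
y₂ = k / 53 = 286 / 53
= 5.40

5.40


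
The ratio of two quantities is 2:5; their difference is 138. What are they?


Let A = 2k, B = 5k.
5k - 2k = 138
3k = 138 → k = 138/3 = 46
A = 2×46 = 92, B = 5×46 = 230
= A = 92, B = 230

A = 92, B = 230


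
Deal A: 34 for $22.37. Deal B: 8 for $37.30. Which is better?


Deal A: $22.37/34 = $0.6579/unit
Deal B: $37.30/8 = $4.6625/unit
A is cheaper per unit
= Deal A

Deal A


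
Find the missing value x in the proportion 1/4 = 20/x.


Cross multiply: 1 × x = 4 × 20
1x = 80
x = 80 / 1
= 80.00

80.00


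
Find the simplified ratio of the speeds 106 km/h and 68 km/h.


Ratio = 106:68
GCD = 2
Simplified = 53:34
Time ratio (same distance) = 34:53
Speed ratio = 53:34

53:34


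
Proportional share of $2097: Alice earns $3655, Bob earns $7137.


Total income = 3655 + 7137 = $10792
Alice: $2097 × 3655/10792 = $710.21
Bob: $2097 × 7137/10792 = $1386.79
= Alice: $710.21, Bob: $1386.79

Alice: $710.21, Bob: $1386.79


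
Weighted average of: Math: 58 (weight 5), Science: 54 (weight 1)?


Numerator = 58×5 + 54×1
= 290 + 54
= 344
Total weight = 6
Weighted avg = 344/6
= 57.33

57.33


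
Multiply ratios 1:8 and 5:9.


Compound ratio = (1×5) : (8×9)
= 5:72
GCD = 1
= 5:72

5:72


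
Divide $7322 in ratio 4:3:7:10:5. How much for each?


Total parts = 4 + 3 + 7 + 10 + 5 = 29
Part 1: 7322 × 4/29 = 1009.93
Part 2: 7322 × 3/29 = 757.45
Part 3: 7322 × 7/29 = 1767.38
Part 4: 7322 × 10/29 = 2524.83
Part 5: 7322 × 5/29 = 1262.41
= Part 1: $1009.93, Part 2: $757.45, Part 3: $1767.38, Part 4: $2524.83, Part 5: $1262.41

Part 1: $1009.93, Part 2: $757.45, Part 3: $1767.38, Part 4: $2524.83, Part 5: $1262.41


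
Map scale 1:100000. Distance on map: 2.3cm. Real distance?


Real distance = map distance × scale
= 2.3cm × 100000
= 230000 cm = 2300.0 m
= 2.300 km

2.300 km


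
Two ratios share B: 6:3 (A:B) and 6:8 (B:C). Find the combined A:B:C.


Match B: multiply A:B by 6 → 36:18
Multiply B:C by 3 → 18:24
Combined: 36:18:24
GCD = 6
= 6:3:4

6:3:4


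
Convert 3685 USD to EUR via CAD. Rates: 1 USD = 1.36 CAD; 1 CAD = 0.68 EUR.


Step 1: 3685 USD × 1.36 = 5011.60 CAD
Step 2: 5011.60 CAD × 0.68 = 3407.89 EUR
Implied rate USD→EUR = 1.36 × 0.68 = 0.9248
= 3407.89 EUR

3407.89 EUR


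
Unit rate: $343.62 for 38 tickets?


Unit rate = total / quantity
= 343.62 / 38
= $9.04 per unit

$9.04 per unit


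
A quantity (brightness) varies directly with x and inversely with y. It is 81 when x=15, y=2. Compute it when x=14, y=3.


z = k·x/y
Solve for k using the known point: k = z·y/x = 81×2/15 = 162/15 = 10.8000
Now evaluate at x=14, y=3:
z = k × 14 / 3 = (162 × 14) / (15 × 3) = 2268/45
= 50.4000

50.4000


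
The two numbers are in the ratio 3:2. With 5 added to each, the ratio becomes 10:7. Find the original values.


Let A = 3k, B = 2k.
(3k + 5) / (2k + 5) = 10/7
Cross-multiply: 7(3k + 5) = 10(2k + 5)
21k + 35 = 20k + 50
21k - 20k = 50 - 35
1k = 15
k = 15/1 = 15
A = 3×15 = 45, B = 2×15 = 30
= A = 45, B = 30

A = 45, B = 30


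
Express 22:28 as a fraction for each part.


Total parts = 22 + 28 = 50
First part: 22/50 = 11/25
Second part: 28/50 = 14/25
= 11/25 and 14/25

11/25 and 14/25


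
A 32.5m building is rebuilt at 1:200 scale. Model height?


Model size = real / scale
= 32.5 / 200
= 0.1625 m

0.1625 m


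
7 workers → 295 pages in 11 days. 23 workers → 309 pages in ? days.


Days ∝ work / workers, so d₂ = d₁ × (m₁/m₂) × (w₂/w₁)
Workers factor (inverse): 7/23 ≈ 0.3043
Work factor (direct): 309/295 ≈ 1.0475
d₂ = 11 × 7/23 × 309/295 = (11 × 7 × 309) / (23 × 295) = 23793/6785
≈ 3.51 days

3.51 days


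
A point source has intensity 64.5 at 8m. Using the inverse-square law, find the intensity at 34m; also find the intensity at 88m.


I₁d₁² = I₂d₂²
I at 34m = 64.5 × (8/34)² = 64.5 × 64/1156 = 4128/1156 ≈ 3.5709
I at 88m = 64.5 × (8/88)² = 64.5 × 64/7744 = 4128/7744 ≈ 0.5331
= 3.5709 and 0.5331

3.5709 and 0.5331


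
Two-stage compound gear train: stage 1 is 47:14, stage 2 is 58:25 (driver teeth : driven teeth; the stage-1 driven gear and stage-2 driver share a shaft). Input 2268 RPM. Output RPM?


Stage 1: RPM_B = RPM_A × t_A/t_B = 2268 × 47/14 = 106596/14 = 7614.00
B and C share a shaft → RPM_C = RPM_B
Stage 2: RPM_D = RPM_C × t_C/t_D = RPM_A × (t_A×t_C)/(t_B×t_D)
Overall ratio = (47×58)/(14×25) = 2726/350
RPM_D = 2268 × 2726/350 = 6182568/350
= 17664.48 RPM

17664.48 RPM


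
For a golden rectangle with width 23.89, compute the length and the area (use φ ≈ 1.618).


φ = (1 + √5) / 2 ≈ 1.618
Length = width × φ = 23.89 × 1.618 = 38.65402
≈ 38.65
Area = width × length = 23.89 × 38.65402 = 923.4445378 ≈ 923.44
= Length: 38.65, Area: 923.44

Length: 38.65, Area: 923.44


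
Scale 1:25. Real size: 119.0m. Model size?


Model size = real / scale
= 119.0 / 25
= 4.7600 m

4.7600 m


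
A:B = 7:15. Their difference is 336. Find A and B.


Let A = 7k, B = 15k.
15k - 7k = 336
8k = 336 → k = 336/8 = 42
A = 7×42 = 294, B = 15×42 = 630
= A = 294, B = 630

A = 294, B = 630


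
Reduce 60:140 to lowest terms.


GCD(60, 140) = 20
60/20 : 140/20
= 3:7

3:7


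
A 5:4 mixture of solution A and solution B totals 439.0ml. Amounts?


Total parts = 5 + 4 = 9
solution A: 439.0 × 5/9 = 243.9ml
solution B: 439.0 × 4/9 = 195.1ml
= 243.9ml and 195.1ml

243.9ml and 195.1ml


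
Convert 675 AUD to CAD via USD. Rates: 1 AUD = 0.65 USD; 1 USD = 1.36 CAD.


Step 1: 675 AUD × 0.65 = 438.75 USD
Step 2: 438.75 USD × 1.36 = 596.70 CAD
Implied rate AUD→CAD = 0.65 × 1.36 = 0.8840
= 596.70 CAD

596.70 CAD


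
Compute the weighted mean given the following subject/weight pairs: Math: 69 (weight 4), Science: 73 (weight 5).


Numerator = 69×4 + 73×5
= 276 + 365
= 641
Total weight = 9
Weighted avg = 641/9
= 71.22

71.22


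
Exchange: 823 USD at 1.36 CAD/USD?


Amount × rate = 823 × 1.36
= 1119.28 CAD

1119.28 CAD


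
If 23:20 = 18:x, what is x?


Cross multiply: 23 × x = 20 × 18
23x = 360
x = 360 / 23
= 15.65

15.65


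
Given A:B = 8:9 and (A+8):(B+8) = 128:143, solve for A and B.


Let A = 8k, B = 9k.
(8k + 8) / (9k + 8) = 128/143
Cross-multiply: 143(8k + 8) = 128(9k + 8)
1144k + 1144 = 1152k + 1024
1144k - 1152k = 1024 - 1144
-8k = -120
k = -120/-8 = 15
A = 8×15 = 120, B = 9×15 = 135
= A = 120, B = 135

A = 120, B = 135


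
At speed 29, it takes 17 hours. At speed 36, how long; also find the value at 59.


Inverse proportion: x × y = constant
k = 29 × 17 = 493
At x=36: k/36 = 13.69
At x=59: k/59 = 8.36
= 13.69 and 8.36

13.69 and 8.36


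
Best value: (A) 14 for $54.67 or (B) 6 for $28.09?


Deal A: $54.67/14 = $3.9050/unit
Deal B: $28.09/6 = $4.6817/unit
A is cheaper per unit
= Deal A

Deal A


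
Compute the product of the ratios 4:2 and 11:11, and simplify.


Compound ratio = (4×11) : (2×11)
= 44:22
GCD = 22
= 2:1

2:1


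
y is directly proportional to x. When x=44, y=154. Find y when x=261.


Direct proportion: y/x = constant
k = 154/44 = 3.5000
y₂ = k × 261 = 154 × 261 / 44 = 40194/44
= 913.50

913.50


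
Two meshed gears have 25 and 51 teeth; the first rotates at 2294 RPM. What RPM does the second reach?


Gear ratio = 25:51 = 25:51
RPM_B = RPM_A × (teeth_A / teeth_B)
= 2294 × (25/51)
= 1124.5 RPM

1124.5 RPM


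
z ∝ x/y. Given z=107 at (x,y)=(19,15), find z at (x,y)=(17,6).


z = k·x/y
Solve for k using the known point: k = z·y/x = 107×15/19 = 1605/19 ≈ 84.4737
Now evaluate at x=17, y=6:
z = k × 17 / 6 = (1605 × 17) / (19 × 6) = 27285/114
≈ 239.3421

239.3421


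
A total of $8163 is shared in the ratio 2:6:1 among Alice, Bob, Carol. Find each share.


Total parts = 2 + 6 + 1 = 9
Alice: 8163 × 2/9 = 1814.00
Bob: 8163 × 6/9 = 5442.00
Carol: 8163 × 1/9 = 907.00
= Alice: $1814.00, Bob: $5442.00, Carol: $907.00

Alice: $1814.00, Bob: $5442.00, Carol: $907.00


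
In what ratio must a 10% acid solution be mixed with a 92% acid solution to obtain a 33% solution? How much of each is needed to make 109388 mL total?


Let x parts of 10% mix with y parts of 92%.
10x + 92y = 33(x + y)
10x + 92y = 33x + 33y
x(10 - 33) = y(33 - 92)
x/y = (92 - 33)/(33 - 10) = 59/23
Simplify: 59:23
Total parts = 82; one part = 109388/82 = 1334.00 mL
10% solution: 59×1334.00 = 78706.00 mL
92% solution: 23×1334.00 = 30682.00 mL
= ratio 59:23; 78706.00 mL and 30682.00 mL

ratio 59:23; 78706.00 mL and 30682.00 mL


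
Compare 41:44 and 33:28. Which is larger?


41/44 = 0.9318
33/28 = 1.1786
0.9318 < 1.1786, so 41:44 is less
= 33:28

33:28


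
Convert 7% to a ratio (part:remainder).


7% means 7 parts out of 100; remainder = 93
Part : remainder = 7:93
GCD = 1
= 7:93

7:93


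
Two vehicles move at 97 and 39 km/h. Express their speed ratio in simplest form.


Ratio = 97:39
GCD = 1
Simplified = 97:39
Time ratio (same distance) = 39:97
Speed ratio = 97:39

97:39


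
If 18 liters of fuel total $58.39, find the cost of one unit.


Unit rate = total / quantity
= 58.39 / 18
= $3.24 per unit

$3.24 per unit


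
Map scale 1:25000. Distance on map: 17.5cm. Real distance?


Real distance = map distance × scale
= 17.5cm × 25000
= 437500 cm = 4375.0 m
= 4.375 km

4.375 km


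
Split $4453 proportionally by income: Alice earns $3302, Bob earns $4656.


Total income = 3302 + 4656 = $7958
Alice: $4453 × 3302/7958 = $1847.68
Bob: $4453 × 4656/7958 = $2605.32
= Alice: $1847.68, Bob: $2605.32

Alice: $1847.68, Bob: $2605.32


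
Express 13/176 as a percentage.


Percentage = (part / whole) × 100
= (13 / 176) × 100
≈ 7.39%

7.39%


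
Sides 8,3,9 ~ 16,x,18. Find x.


Scale factor = 16/8 = 2
Missing side = 3 × 2
= 6.0

6.0


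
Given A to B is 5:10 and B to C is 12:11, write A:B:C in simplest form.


Match B: multiply A:B by 12 → 60:120
Multiply B:C by 10 → 120:110
Combined: 60:120:110
GCD = 10
= 6:12:11

6:12:11


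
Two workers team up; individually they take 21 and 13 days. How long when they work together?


Rate of A = 1/21 per day
Rate of B = 1/13 per day
Combined rate = 1/21 + 1/13 = 34/273 ≈ 0.1245 per day
Days = 1 / combined rate = 273/34
≈ 8.03 days

8.03 days


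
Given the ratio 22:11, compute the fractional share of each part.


Total parts = 22 + 11 = 33
First part: 22/33 = 2/3
Second part: 11/33 = 1/3
= 2/3 and 1/3

2/3 and 1/3


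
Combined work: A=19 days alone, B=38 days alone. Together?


Rate of A = 1/19 per day
Rate of B = 1/38 per day
Combined rate = 1/19 + 1/38 = 57/722 ≈ 0.0789 per day
Days = 1 / combined rate = 722/57
≈ 12.67 days

12.67 days


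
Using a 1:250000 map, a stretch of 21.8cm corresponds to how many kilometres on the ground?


Real distance = map distance × scale
= 21.8cm × 250000
= 5450000 cm = 54500.0 m
= 54.500 km

54.500 km


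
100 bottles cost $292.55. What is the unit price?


Unit rate = total / quantity
= 292.55 / 100
= $2.93 per unit

$2.93 per unit


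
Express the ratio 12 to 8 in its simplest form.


GCD(12, 8) = 4
12/4 : 8/4
= 3:2

3:2


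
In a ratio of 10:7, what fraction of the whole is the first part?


Total parts = 10 + 7 = 17
First part: 10/17 = 10/17
= 10/17

10/17


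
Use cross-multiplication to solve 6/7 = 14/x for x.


Cross multiply: 6 × x = 7 × 14
6x = 98
x = 98 / 6
= 16.33

16.33


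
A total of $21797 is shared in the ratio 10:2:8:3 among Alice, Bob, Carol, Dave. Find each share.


Total parts = 10 + 2 + 8 + 3 = 23
Alice: 21797 × 10/23 = 9476.96
Bob: 21797 × 2/23 = 1895.39
Carol: 21797 × 8/23 = 7581.57
Dave: 21797 × 3/23 = 2843.09
= Alice: $9476.96, Bob: $1895.39, Carol: $7581.57, Dave: $2843.09

Alice: $9476.96, Bob: $1895.39, Carol: $7581.57, Dave: $2843.09


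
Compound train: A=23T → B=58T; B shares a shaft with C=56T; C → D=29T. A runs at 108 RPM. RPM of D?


Stage 1: RPM_B = RPM_A × t_A/t_B = 108 × 23/58 = 2484/58 ≈ 42.83
B and C share a shaft → RPM_C = RPM_B
Stage 2: RPM_D = RPM_C × t_C/t_D = RPM_A × (t_A×t_C)/(t_B×t_D)
Overall ratio = (23×56)/(58×29) = 1288/1682
RPM_D = 108 × 1288/1682 = 139104/1682
≈ 82.70 RPM

82.70 RPM


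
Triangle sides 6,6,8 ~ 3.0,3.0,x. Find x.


Scale factor = 3.0/6 = 0.5
Missing side = 8 × 0.5
= 4.0

4.0


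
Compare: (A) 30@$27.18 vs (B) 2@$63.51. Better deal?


Deal A: $27.18/30 = $0.9060/unit
Deal B: $63.51/2 = $31.7550/unit
A is cheaper per unit
= Deal A

Deal A


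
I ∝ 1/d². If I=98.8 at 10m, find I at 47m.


I₁d₁² = I₂d₂²
I₂ = I₁ × (d₁/d₂)²
= 98.8 × (10/47)²
= 98.8 × 100/2209
= 9880/2209
≈ 4.4726

4.4726


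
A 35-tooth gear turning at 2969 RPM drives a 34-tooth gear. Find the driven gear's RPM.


Gear ratio = 35:34 = 35:34
RPM_B = RPM_A × (teeth_A / teeth_B)
= 2969 × (35/34)
= 3056.3 RPM

3056.3 RPM


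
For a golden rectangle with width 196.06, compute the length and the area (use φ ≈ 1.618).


φ = (1 + √5) / 2 ≈ 1.618
Length = width × φ = 196.06 × 1.618 = 317.22508
≈ 317.23
Area = width × length = 196.06 × 317.22508 = 62195.1491848 ≈ 62195.15
= Length: 317.23, Area: 62195.15

Length: 317.23, Area: 62195.15


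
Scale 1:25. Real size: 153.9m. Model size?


Model size = real / scale
= 153.9 / 25
= 6.1560 m

6.1560 m


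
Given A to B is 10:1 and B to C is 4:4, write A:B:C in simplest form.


Match B: multiply A:B by 4 → 40:4
Multiply B:C by 1 → 4:4
Combined: 40:4:4
GCD = 4
= 10:1:1

10:1:1


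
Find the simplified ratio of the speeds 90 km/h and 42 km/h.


Ratio = 90:42
GCD = 6
Simplified = 15:7
Time ratio (same distance) = 7:15
Speed ratio = 15:7

15:7


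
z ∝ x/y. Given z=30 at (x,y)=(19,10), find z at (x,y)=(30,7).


z = k·x/y
Solve for k using the known point: k = z·y/x = 30×10/19 = 300/19 ≈ 15.7895
Now evaluate at x=30, y=7:
z = k × 30 / 7 = (300 × 30) / (19 × 7) = 9000/133
≈ 67.6692

67.6692


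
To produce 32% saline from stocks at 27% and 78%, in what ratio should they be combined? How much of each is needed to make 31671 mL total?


Let x parts of 27% mix with y parts of 78%.
27x + 78y = 32(x + y)
27x + 78y = 32x + 32y
x(27 - 32) = y(32 - 78)
x/y = (78 - 32)/(32 - 27) = 46/5
Simplify: 46:5
Total parts = 51; one part = 31671/51 = 621.00 mL
27% solution: 46×621.00 = 28566.00 mL
78% solution: 5×621.00 = 3105.00 mL
= ratio 46:5; 28566.00 mL and 3105.00 mL

ratio 46:5; 28566.00 mL and 3105.00 mL


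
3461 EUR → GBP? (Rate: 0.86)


Amount × rate = 3461 × 0.86
= 2976.46 GBP

2976.46 GBP


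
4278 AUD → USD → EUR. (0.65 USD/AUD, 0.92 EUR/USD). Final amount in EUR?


Step 1: 4278 AUD × 0.65 = 2780.70 USD
Step 2: 2780.70 USD × 0.92 = 2558.24 EUR
Implied rate AUD→EUR = 0.65 × 0.92 = 0.5980
= 2558.24 EUR

2558.24 EUR


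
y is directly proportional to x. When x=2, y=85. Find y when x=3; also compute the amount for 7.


Direct proportion: y/x = constant
k = 85/2 = 42.5000
y at x=3: k × 3 = 85 × 3 / 2 = 255/2 = 127.50
y at x=7: k × 7 = 85 × 7 / 2 = 595/2 = 297.50
= 127.50 and 297.50

127.50 and 297.50


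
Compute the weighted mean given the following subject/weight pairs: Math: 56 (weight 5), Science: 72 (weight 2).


Numerator = 56×5 + 72×2
= 280 + 144
= 424
Total weight = 7
Weighted avg = 424/7
= 60.57

60.57


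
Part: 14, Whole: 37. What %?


Percentage = (part / whole) × 100
= (14 / 37) × 100
≈ 37.84%

37.84%


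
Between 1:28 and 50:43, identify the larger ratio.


1/28 = 0.0357
50/43 = 1.1628
0.0357 < 1.1628, so 1:28 is less
= 50:43

50:43


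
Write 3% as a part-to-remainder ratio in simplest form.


3% means 3 parts out of 100; remainder = 97
Part : remainder = 3:97
GCD = 1
= 3:97

3:97


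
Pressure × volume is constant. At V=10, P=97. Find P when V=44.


Inverse proportion: x × y = constant
k = 10 × 97 = 970
y₂ = k / 44 = 970 / 44
= 22.05

22.05


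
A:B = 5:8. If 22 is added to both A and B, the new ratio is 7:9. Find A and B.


Let A = 5k, B = 8k.
(5k + 22) / (8k + 22) = 7/9
Cross-multiply: 9(5k + 22) = 7(8k + 22)
45k + 198 = 56k + 154
45k - 56k = 154 - 198
-11k = -44
k = -44/-11 = 4
A = 5×4 = 20, B = 8×4 = 32
= A = 20, B = 32

A = 20, B = 32


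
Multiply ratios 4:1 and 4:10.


Compound ratio = (4×4) : (1×10)
= 16:10
GCD = 2
= 8:5

8:5


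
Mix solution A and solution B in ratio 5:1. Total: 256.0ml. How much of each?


Total parts = 5 + 1 = 6
solution A: 256.0 × 5/6 = 213.3ml
solution B: 256.0 × 1/6 = 42.7ml
= 213.3ml and 42.7ml

213.3ml and 42.7ml


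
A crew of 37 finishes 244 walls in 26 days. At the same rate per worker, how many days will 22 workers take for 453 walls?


Days ∝ work / workers, so d₂ = d₁ × (m₁/m₂) × (w₂/w₁)
Workers factor (inverse): 37/22 ≈ 1.6818
Work factor (direct): 453/244 ≈ 1.8566
d₂ = 26 × 37/22 × 453/244 = (26 × 37 × 453) / (22 × 244) = 435786/5368
≈ 81.18 days

81.18 days


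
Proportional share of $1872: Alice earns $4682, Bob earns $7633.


Total income = 4682 + 7633 = $12315
Alice: $1872 × 4682/12315 = $711.71
Bob: $1872 × 7633/12315 = $1160.29
= Alice: $711.71, Bob: $1160.29

Alice: $711.71, Bob: $1160.29
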